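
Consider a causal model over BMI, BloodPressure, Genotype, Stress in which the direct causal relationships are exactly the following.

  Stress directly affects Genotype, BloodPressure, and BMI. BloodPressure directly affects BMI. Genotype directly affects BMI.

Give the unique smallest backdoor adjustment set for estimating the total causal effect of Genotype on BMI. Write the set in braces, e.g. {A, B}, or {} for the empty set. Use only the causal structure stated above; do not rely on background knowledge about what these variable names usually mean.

Variables eligible for adjustment (non-descendants of Genotype, excluding Genotype and BMI): {BloodPressure, Stress}.
Backdoor paths from Genotype to BMI:
  P1: Genotype <- Stress -> BloodPressure -> BMI
  P2: Genotype <- Stress -> BMI
The empty set is not sufficient: P1 (Genotype <- Stress -> BloodPressure -> BMI) has no collider blocking it and no conditioned non-collider, so it is open.
Try {Stress}:
  P1: blocked at fork node Stress ∈ conditioning set.
  P2: blocked at fork node Stress ∈ conditioning set.
{Stress} contains no descendant of Genotype and blocks every backdoor path.
No other singleton works — e.g. {BloodPressure} leaves P2 open — so {Stress} is the unique smallest valid adjustment set.

{Stress}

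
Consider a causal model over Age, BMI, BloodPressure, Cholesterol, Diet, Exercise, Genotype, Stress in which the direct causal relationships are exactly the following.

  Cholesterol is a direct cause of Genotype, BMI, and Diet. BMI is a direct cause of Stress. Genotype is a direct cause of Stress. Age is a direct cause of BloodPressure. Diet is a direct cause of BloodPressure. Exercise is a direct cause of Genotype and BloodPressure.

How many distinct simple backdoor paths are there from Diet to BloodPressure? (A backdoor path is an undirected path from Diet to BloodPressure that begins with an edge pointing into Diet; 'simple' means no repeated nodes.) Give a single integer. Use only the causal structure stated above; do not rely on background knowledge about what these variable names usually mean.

A backdoor path from Diet to BloodPressure is any simple undirected path whose first edge points into Diet (i.e. leaves Diet via a parent).
Parents of Diet: {Cholesterol}.
Enumerating:
  P1: Diet <- Cholesterol -> BMI -> Stress <- Genotype <- Exercise -> BloodPressure
  P2: Diet <- Cholesterol -> Genotype <- Exercise -> BloodPressure
That exhausts the simple backdoor paths. Count: 2.

2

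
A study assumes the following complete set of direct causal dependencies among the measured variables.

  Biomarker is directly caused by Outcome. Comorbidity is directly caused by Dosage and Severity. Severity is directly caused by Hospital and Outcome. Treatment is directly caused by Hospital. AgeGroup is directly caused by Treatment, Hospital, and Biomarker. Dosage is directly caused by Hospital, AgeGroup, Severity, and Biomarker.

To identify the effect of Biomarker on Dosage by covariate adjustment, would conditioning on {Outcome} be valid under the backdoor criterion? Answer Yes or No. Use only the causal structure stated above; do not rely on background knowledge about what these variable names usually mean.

Yes

Backdoor paths from Biomarker to Dosage (paths whose first edge points into Biomarker):
  P1: Biomarker <- Outcome -> Severity <- Hospital -> Treatment -> AgeGroup -> Dosage
  P2: Biomarker <- Outcome -> Severity <- Hospital -> AgeGroup -> Dosage
  P3: Biomarker <- Outcome -> Severity <- Hospital -> Dosage
  P4: Biomarker <- Outcome -> Severity -> Dosage
  P5: Biomarker <- Outcome -> Severity -> Comorbidity <- Dosage
Condition 1 (no descendant of Biomarker in the set): holds — descendants of Biomarker are {AgeGroup, Comorbidity, Dosage}; none are in {Outcome}.
Condition 2 (every backdoor path blocked by {Outcome}):
  P1: blocked at fork node Outcome ∈ conditioning set.
  P2: blocked at fork node Outcome ∈ conditioning set.
  P3: blocked at fork node Outcome ∈ conditioning set.
  P4: blocked at fork node Outcome ∈ conditioning set.
  P5: blocked at fork node Outcome ∈ conditioning set.
{Outcome} satisfies the backdoor criterion.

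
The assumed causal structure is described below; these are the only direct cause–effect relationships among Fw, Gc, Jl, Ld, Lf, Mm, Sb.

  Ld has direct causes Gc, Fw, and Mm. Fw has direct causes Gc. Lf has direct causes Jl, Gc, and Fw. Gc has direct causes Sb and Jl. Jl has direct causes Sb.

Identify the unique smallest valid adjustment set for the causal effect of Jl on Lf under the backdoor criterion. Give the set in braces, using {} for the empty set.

{Sb}

Variables eligible for adjustment (non-descendants of Jl, excluding Jl and Lf): {Mm, Sb}.
Backdoor paths from Jl to Lf:
  P1: Jl <- Sb -> Gc -> Fw -> Lf
  P2: Jl <- Sb -> Gc -> Lf
  P3: Jl <- Sb -> Gc -> Ld <- Fw -> Lf
The empty set is not sufficient: P1 (Jl <- Sb -> Gc -> Fw -> Lf) has no collider blocking it and no conditioned non-collider, so it is open.
Try {Sb}:
  P1: blocked at fork node Sb ∈ conditioning set.
  P2: blocked at fork node Sb ∈ conditioning set.
  P3: blocked at fork node Sb ∈ conditioning set.
{Sb} contains no descendant of Jl and blocks every backdoor path.
No other singleton works — e.g. {Mm} leaves P1 open — so {Sb} is the unique smallest valid adjustment set.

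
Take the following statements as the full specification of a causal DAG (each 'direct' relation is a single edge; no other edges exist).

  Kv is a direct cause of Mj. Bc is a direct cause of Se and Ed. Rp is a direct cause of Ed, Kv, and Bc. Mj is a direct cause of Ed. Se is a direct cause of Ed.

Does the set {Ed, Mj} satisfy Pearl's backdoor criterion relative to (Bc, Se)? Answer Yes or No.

No

Backdoor paths from Bc to Se (paths whose first edge points into Bc):
  P1: Bc <- Rp -> Kv -> Mj -> Ed <- Se
  P2: Bc <- Rp -> Ed <- Se
Condition 1 (no descendant of Bc in the set): FAILS — Ed is a descendant of Bc.
Condition 2 (every backdoor path blocked by {Ed, Mj}):
  P1: blocked at chain node Mj ∈ conditioning set.
  P2: open — collider(s) Ed are conditioned on (or have a conditioned descendant) and no non-collider on the path is in the set.
{Ed, Mj} does not satisfy the backdoor criterion.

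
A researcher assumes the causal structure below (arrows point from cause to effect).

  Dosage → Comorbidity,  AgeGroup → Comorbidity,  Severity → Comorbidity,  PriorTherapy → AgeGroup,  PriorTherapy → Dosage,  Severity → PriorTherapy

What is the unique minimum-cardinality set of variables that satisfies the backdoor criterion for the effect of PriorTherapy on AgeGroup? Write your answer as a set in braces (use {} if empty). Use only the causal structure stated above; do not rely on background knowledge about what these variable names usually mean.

Variables eligible for adjustment (non-descendants of PriorTherapy, excluding PriorTherapy and AgeGroup): {Severity}.
Backdoor paths from PriorTherapy to AgeGroup:
  P1: PriorTherapy <- Severity -> Comorbidity <- AgeGroup
Each backdoor path contains an unconditioned collider, so every path is already blocked with the empty conditioning set:
  P1: blocked at collider Comorbidity (neither it nor any descendant is in the conditioning set).
The empty set is therefore the unique smallest valid set.

{}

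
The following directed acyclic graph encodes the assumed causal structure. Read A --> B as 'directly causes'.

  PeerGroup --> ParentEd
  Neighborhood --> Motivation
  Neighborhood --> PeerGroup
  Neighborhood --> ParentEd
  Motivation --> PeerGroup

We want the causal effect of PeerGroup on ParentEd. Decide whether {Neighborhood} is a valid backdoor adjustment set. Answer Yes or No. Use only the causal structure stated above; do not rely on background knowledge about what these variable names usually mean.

Backdoor paths from PeerGroup to ParentEd (paths whose first edge points into PeerGroup):
  P1: PeerGroup <- Neighborhood -> ParentEd
  P2: PeerGroup <- Motivation <- Neighborhood -> ParentEd
Condition 1 (no descendant of PeerGroup in the set): holds — descendants of PeerGroup are {ParentEd}; none are in {Neighborhood}.
Condition 2 (every backdoor path blocked by {Neighborhood}):
  P1: blocked at fork node Neighborhood ∈ conditioning set.
  P2: blocked at fork node Neighborhood ∈ conditioning set.
{Neighborhood} satisfies the backdoor criterion.

Yes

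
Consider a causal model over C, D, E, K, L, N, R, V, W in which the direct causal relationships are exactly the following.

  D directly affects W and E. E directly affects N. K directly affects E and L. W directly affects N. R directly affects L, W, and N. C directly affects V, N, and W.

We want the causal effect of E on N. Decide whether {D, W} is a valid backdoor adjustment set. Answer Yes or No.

Yes

Backdoor paths from E to N (paths whose first edge points into E):
  P1: E <- K -> L <- R -> W <- C -> N
  P2: E <- K -> L <- R -> W -> N
  P3: E <- K -> L <- R -> N
  P4: E <- D -> W <- C -> N
  P5: E <- D -> W <- R -> N
  P6: E <- D -> W -> N
Condition 1 (no descendant of E in the set): holds — descendants of E are {N}; none are in {D, W}.
Condition 2 (every backdoor path blocked by {D, W}):
  P1: blocked at collider L (neither it nor any descendant is in the conditioning set).
  P2: blocked at collider L (neither it nor any descendant is in the conditioning set).
  P3: blocked at collider L (neither it nor any descendant is in the conditioning set).
  P4: blocked at fork node D ∈ conditioning set.
  P5: blocked at fork node D ∈ conditioning set.
  P6: blocked at fork node D ∈ conditioning set.
{D, W} satisfies the backdoor criterion.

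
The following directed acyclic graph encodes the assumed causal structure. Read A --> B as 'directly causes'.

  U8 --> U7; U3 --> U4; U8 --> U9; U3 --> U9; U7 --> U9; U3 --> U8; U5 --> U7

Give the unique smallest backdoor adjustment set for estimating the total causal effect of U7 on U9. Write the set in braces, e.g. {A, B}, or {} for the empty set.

Variables eligible for adjustment (non-descendants of U7, excluding U7 and U9): {U3, U4, U5, U8}.
Backdoor paths from U7 to U9:
  P1: U7 <- U8 <- U3 -> U9
  P2: U7 <- U8 -> U9
The empty set is not sufficient: P1 (U7 <- U8 <- U3 -> U9) has no collider blocking it and no conditioned non-collider, so it is open.
Try {U8}:
  P1: blocked at chain node U8 ∈ conditioning set.
  P2: blocked at fork node U8 ∈ conditioning set.
{U8} contains no descendant of U7 and blocks every backdoor path.
No other singleton works — e.g. {U3} leaves P2 open — so {U8} is the unique smallest valid adjustment set.

{U8}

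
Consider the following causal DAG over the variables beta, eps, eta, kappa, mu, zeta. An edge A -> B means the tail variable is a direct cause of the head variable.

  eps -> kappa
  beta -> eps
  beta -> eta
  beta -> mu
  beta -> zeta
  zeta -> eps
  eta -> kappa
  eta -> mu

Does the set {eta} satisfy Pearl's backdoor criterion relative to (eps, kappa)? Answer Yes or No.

Backdoor paths from eps to kappa (paths whose first edge points into eps):
  P1: eps <- beta -> eta -> kappa
  P2: eps <- beta -> mu <- eta -> kappa
  P3: eps <- zeta <- beta -> eta -> kappa
  P4: eps <- zeta <- beta -> mu <- eta -> kappa
Condition 1 (no descendant of eps in the set): holds — descendants of eps are {kappa}; none are in {eta}.
Condition 2 (every backdoor path blocked by {eta}):
  P1: blocked at chain node eta ∈ conditioning set.
  P2: blocked at collider mu (neither it nor any descendant is in the conditioning set).
  P3: blocked at chain node eta ∈ conditioning set.
  P4: blocked at collider mu (neither it nor any descendant is in the conditioning set).
{eta} satisfies the backdoor criterion.

Yes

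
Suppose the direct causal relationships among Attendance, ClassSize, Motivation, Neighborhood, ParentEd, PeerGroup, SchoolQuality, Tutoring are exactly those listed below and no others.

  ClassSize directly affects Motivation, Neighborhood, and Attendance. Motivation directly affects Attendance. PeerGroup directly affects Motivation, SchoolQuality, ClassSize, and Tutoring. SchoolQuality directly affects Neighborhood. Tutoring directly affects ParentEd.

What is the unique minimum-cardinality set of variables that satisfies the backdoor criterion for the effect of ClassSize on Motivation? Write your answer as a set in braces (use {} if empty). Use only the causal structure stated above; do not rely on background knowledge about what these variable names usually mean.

{PeerGroup}

Variables eligible for adjustment (non-descendants of ClassSize, excluding ClassSize and Motivation): {ParentEd, PeerGroup, SchoolQuality, Tutoring}.
Backdoor paths from ClassSize to Motivation:
  P1: ClassSize <- PeerGroup -> Motivation
The empty set is not sufficient: P1 (ClassSize <- PeerGroup -> Motivation) has no collider blocking it and no conditioned non-collider, so it is open.
Try {PeerGroup}:
  P1: blocked at fork node PeerGroup ∈ conditioning set.
{PeerGroup} contains no descendant of ClassSize and blocks every backdoor path.
No other singleton works — e.g. {Tutoring} leaves P1 open — so {PeerGroup} is the unique smallest valid adjustment set.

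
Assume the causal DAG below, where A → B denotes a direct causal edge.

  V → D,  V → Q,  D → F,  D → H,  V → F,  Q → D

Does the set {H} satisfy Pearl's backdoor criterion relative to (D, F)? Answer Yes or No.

No

Backdoor paths from D to F (paths whose first edge points into D):
  P1: D <- V -> F
  P2: D <- Q <- V -> F
Condition 1 (no descendant of D in the set): FAILS — H is a descendant of D.
Condition 2 (every backdoor path blocked by {H}):
  P1: open — no interior node is in the conditioning set.
  P2: open — no interior node is in the conditioning set.
{H} does not satisfy the backdoor criterion.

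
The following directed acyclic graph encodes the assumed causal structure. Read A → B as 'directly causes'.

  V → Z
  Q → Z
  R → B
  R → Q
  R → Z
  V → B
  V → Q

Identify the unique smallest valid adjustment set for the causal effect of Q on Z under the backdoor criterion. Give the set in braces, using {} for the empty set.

Variables eligible for adjustment (non-descendants of Q, excluding Q and Z): {B, R, V}.
Backdoor paths from Q to Z:
  P1: Q <- R -> B <- V -> Z
  P2: Q <- R -> Z
  P3: Q <- V -> B <- R -> Z
  P4: Q <- V -> Z
The empty set is not sufficient: P2 (Q <- R -> Z) has no collider blocking it and no conditioned non-collider, so it is open.
Try {R, V}:
  P1: blocked at fork node R ∈ conditioning set.
  P2: blocked at fork node R ∈ conditioning set.
  P3: blocked at fork node V ∈ conditioning set.
  P4: blocked at fork node V ∈ conditioning set.
{R, V} contains no descendant of Q and blocks every backdoor path.
Every element of {R, V} is needed (dropping R leaves P2 open; dropping V leaves P4 open), so no proper subset is valid.
Among all size-2 subsets of the eligible variables, only {R, V} blocks every backdoor path, so it is the unique smallest valid adjustment set.

{R, V}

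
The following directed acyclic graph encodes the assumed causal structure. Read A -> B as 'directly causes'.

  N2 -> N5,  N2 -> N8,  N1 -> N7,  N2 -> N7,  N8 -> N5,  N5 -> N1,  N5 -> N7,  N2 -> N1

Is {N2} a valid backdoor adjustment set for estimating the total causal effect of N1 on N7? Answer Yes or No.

Backdoor paths from N1 to N7 (paths whose first edge points into N1):
  P1: N1 <- N2 -> N8 -> N5 -> N7
  P2: N1 <- N2 -> N5 -> N7
  P3: N1 <- N2 -> N7
  P4: N1 <- N5 <- N2 -> N7
  P5: N1 <- N5 <- N8 <- N2 -> N7
  P6: N1 <- N5 -> N7
Condition 1 (no descendant of N1 in the set): holds — descendants of N1 are {N7}; none are in {N2}.
Condition 2 (every backdoor path blocked by {N2}):
  P1: blocked at fork node N2 ∈ conditioning set.
  P2: blocked at fork node N2 ∈ conditioning set.
  P3: blocked at fork node N2 ∈ conditioning set.
  P4: blocked at fork node N2 ∈ conditioning set.
  P5: blocked at fork node N2 ∈ conditioning set.
  P6: open — no interior node is in the conditioning set.
{N2} does not satisfy the backdoor criterion.

No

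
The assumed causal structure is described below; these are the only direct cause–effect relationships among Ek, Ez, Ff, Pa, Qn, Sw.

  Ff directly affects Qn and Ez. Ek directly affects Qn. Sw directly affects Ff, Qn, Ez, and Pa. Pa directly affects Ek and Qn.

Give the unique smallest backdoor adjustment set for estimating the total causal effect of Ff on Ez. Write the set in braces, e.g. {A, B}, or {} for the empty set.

{Sw}

Variables eligible for adjustment (non-descendants of Ff, excluding Ff and Ez): {Ek, Pa, Sw}.
Backdoor paths from Ff to Ez:
  P1: Ff <- Sw -> Ez
The empty set is not sufficient: P1 (Ff <- Sw -> Ez) has no collider blocking it and no conditioned non-collider, so it is open.
Try {Sw}:
  P1: blocked at fork node Sw ∈ conditioning set.
{Sw} contains no descendant of Ff and blocks every backdoor path.
No other singleton works — e.g. {Pa} leaves P1 open — so {Sw} is the unique smallest valid adjustment set.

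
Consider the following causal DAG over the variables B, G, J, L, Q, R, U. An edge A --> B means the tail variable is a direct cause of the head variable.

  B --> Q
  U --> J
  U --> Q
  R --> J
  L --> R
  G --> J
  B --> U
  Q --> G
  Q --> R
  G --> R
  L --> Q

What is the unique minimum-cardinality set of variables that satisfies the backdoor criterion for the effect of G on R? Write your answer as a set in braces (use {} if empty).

Variables eligible for adjustment (non-descendants of G, excluding G and R): {B, L, Q, U}.
Backdoor paths from G to R:
  P1: G <- Q <- L -> R
  P2: G <- Q <- B -> U -> J <- R
  P3: G <- Q <- U -> J <- R
  P4: G <- Q -> R
The empty set is not sufficient: P1 (G <- Q <- L -> R) has no collider blocking it and no conditioned non-collider, so it is open.
Try {Q}:
  P1: blocked at chain node Q ∈ conditioning set.
  P2: blocked at chain node Q ∈ conditioning set.
  P3: blocked at chain node Q ∈ conditioning set.
  P4: blocked at fork node Q ∈ conditioning set.
{Q} contains no descendant of G and blocks every backdoor path.
No other singleton works — e.g. {L} leaves P4 open — so {Q} is the unique smallest valid adjustment set.

{Q}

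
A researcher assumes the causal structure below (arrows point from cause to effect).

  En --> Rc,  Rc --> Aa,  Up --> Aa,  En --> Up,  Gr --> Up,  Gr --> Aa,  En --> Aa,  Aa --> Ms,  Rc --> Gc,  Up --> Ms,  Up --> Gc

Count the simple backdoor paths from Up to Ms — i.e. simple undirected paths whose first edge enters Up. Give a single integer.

3

A backdoor path from Up to Ms is any simple undirected path whose first edge points into Up (i.e. leaves Up via a parent).
Parents of Up: {En, Gr}.
Enumerating:
  P1: Up <- Gr -> Aa -> Ms
  P2: Up <- En -> Rc -> Aa -> Ms
  P3: Up <- En -> Aa -> Ms
That exhausts the simple backdoor paths. Count: 3.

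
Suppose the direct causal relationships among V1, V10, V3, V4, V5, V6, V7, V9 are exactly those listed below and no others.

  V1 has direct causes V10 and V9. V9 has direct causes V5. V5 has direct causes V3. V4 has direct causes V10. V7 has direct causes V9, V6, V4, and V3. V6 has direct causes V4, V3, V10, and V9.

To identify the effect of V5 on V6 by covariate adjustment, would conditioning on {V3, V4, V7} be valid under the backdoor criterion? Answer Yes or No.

Backdoor paths from V5 to V6 (paths whose first edge points into V5):
  P1: V5 <- V3 -> V6
  P2: V5 <- V3 -> V7 <- V9 -> V6
  P3: V5 <- V3 -> V7 <- V9 -> V1 <- V10 -> V4 -> V6
  P4: V5 <- V3 -> V7 <- V9 -> V1 <- V10 -> V6
  P5: V5 <- V3 -> V7 <- V4 <- V10 -> V6
  P6: V5 <- V3 -> V7 <- V4 <- V10 -> V1 <- V9 -> V6
  P7: V5 <- V3 -> V7 <- V4 -> V6
  P8: V5 <- V3 -> V7 <- V6
Condition 1 (no descendant of V5 in the set): FAILS — V7 is a descendant of V5.
Condition 2 (every backdoor path blocked by {V3, V4, V7}):
  P1: blocked at fork node V3 ∈ conditioning set.
  P2: blocked at fork node V3 ∈ conditioning set.
  P3: blocked at fork node V3 ∈ conditioning set.
  P4: blocked at fork node V3 ∈ conditioning set.
  P5: blocked at fork node V3 ∈ conditioning set.
  P6: blocked at fork node V3 ∈ conditioning set.
  P7: blocked at fork node V3 ∈ conditioning set.
  P8: blocked at fork node V3 ∈ conditioning set.
{V3, V4, V7} does not satisfy the backdoor criterion.

No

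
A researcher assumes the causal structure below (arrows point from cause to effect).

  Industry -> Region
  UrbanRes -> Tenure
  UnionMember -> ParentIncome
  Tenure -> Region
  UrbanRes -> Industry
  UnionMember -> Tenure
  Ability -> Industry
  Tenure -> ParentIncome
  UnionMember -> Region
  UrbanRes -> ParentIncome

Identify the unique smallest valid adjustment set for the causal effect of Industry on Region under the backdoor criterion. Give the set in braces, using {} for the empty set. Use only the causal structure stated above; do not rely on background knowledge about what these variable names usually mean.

{UrbanRes}

Variables eligible for adjustment (non-descendants of Industry, excluding Industry and Region): {Ability, ParentIncome, Tenure, UnionMember, UrbanRes}.
Backdoor paths from Industry to Region:
  P1: Industry <- UrbanRes -> Tenure <- UnionMember -> Region
  P2: Industry <- UrbanRes -> Tenure -> Region
  P3: Industry <- UrbanRes -> Tenure -> ParentIncome <- UnionMember -> Region
  P4: Industry <- UrbanRes -> ParentIncome <- UnionMember -> Tenure -> Region
  P5: Industry <- UrbanRes -> ParentIncome <- UnionMember -> Region
  P6: Industry <- UrbanRes -> ParentIncome <- Tenure <- UnionMember -> Region
  P7: Industry <- UrbanRes -> ParentIncome <- Tenure -> Region
The empty set is not sufficient: P2 (Industry <- UrbanRes -> Tenure -> Region) has no collider blocking it and no conditioned non-collider, so it is open.
Try {UrbanRes}:
  P1: blocked at fork node UrbanRes ∈ conditioning set.
  P2: blocked at fork node UrbanRes ∈ conditioning set.
  P3: blocked at fork node UrbanRes ∈ conditioning set.
  P4: blocked at fork node UrbanRes ∈ conditioning set.
  P5: blocked at fork node UrbanRes ∈ conditioning set.
  P6: blocked at fork node UrbanRes ∈ conditioning set.
  P7: blocked at fork node UrbanRes ∈ conditioning set.
{UrbanRes} contains no descendant of Industry and blocks every backdoor path.
No other singleton works — e.g. {UnionMember} leaves P2 open — so {UrbanRes} is the unique smallest valid adjustment set.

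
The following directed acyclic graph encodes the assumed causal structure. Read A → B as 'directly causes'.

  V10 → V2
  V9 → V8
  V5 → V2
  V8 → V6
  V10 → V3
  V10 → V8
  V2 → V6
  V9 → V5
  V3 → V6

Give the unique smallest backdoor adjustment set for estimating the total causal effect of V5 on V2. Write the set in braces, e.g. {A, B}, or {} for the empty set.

Variables eligible for adjustment (non-descendants of V5, excluding V5 and V2): {V10, V3, V8, V9}.
Backdoor paths from V5 to V2:
  P1: V5 <- V9 -> V8 <- V10 -> V2
  P2: V5 <- V9 -> V8 <- V10 -> V3 -> V6 <- V2
  P3: V5 <- V9 -> V8 -> V6 <- V2
  P4: V5 <- V9 -> V8 -> V6 <- V3 <- V10 -> V2
Each backdoor path contains an unconditioned collider, so every path is already blocked with the empty conditioning set:
  P1: blocked at collider V8 (neither it nor any descendant is in the conditioning set).
  P2: blocked at collider V8 (neither it nor any descendant is in the conditioning set).
  P3: blocked at collider V6 (neither it nor any descendant is in the conditioning set).
  P4: blocked at collider V6 (neither it nor any descendant is in the conditioning set).
The empty set is therefore the unique smallest valid set.

{}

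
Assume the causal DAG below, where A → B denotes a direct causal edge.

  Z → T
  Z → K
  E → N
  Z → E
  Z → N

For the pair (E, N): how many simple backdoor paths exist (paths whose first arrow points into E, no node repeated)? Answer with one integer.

A backdoor path from E to N is any simple undirected path whose first edge points into E (i.e. leaves E via a parent).
Parents of E: {Z}.
Enumerating:
  P1: E <- Z -> N
That exhausts the simple backdoor paths. Count: 1.

1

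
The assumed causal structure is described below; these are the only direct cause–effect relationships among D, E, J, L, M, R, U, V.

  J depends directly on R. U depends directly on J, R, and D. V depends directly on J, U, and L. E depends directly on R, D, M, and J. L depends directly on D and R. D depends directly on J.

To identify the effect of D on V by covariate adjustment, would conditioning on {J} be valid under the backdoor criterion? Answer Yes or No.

Yes

Backdoor paths from D to V (paths whose first edge points into D):
  P1: D <- J <- R -> L -> V
  P2: D <- J <- R -> U -> V
  P3: D <- J -> E <- R -> L -> V
  P4: D <- J -> E <- R -> U -> V
  P5: D <- J -> U <- R -> L -> V
  P6: D <- J -> U -> V
  P7: D <- J -> V
Condition 1 (no descendant of D in the set): holds — descendants of D are {E, L, U, V}; none are in {J}.
Condition 2 (every backdoor path blocked by {J}):
  P1: blocked at chain node J ∈ conditioning set.
  P2: blocked at chain node J ∈ conditioning set.
  P3: blocked at fork node J ∈ conditioning set.
  P4: blocked at fork node J ∈ conditioning set.
  P5: blocked at fork node J ∈ conditioning set.
  P6: blocked at fork node J ∈ conditioning set.
  P7: blocked at fork node J ∈ conditioning set.
{J} satisfies the backdoor criterion.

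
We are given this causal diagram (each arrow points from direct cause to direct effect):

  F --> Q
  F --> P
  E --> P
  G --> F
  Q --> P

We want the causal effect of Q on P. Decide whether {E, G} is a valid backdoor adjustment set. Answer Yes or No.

No

Backdoor paths from Q to P (paths whose first edge points into Q):
  P1: Q <- F -> P
Condition 1 (no descendant of Q in the set): holds — descendants of Q are {P}; none are in {E, G}.
Condition 2 (every backdoor path blocked by {E, G}):
  P1: open — no interior node is in the conditioning set.
{E, G} does not satisfy the backdoor criterion.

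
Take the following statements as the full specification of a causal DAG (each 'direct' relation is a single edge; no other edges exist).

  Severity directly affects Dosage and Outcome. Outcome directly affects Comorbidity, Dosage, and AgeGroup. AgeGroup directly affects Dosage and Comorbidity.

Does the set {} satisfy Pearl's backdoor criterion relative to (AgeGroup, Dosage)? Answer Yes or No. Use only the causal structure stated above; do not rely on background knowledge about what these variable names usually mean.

Backdoor paths from AgeGroup to Dosage (paths whose first edge points into AgeGroup):
  P1: AgeGroup <- Outcome <- Severity -> Dosage
  P2: AgeGroup <- Outcome -> Dosage
Condition 1 (no descendant of AgeGroup in the set): holds — descendants of AgeGroup are {Comorbidity, Dosage}; none are in {}.
Condition 2 (every backdoor path blocked by {}):
  P1: open — no interior node is in the conditioning set.
  P2: open — no interior node is in the conditioning set.
{} does not satisfy the backdoor criterion.

No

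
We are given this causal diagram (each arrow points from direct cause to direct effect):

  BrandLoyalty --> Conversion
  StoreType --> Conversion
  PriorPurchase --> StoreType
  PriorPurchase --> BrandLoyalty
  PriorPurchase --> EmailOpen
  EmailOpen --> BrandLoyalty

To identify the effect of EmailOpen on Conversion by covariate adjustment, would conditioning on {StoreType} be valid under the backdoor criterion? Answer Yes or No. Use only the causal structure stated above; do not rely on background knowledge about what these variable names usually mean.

No

Backdoor paths from EmailOpen to Conversion (paths whose first edge points into EmailOpen):
  P1: EmailOpen <- PriorPurchase -> StoreType -> Conversion
  P2: EmailOpen <- PriorPurchase -> BrandLoyalty -> Conversion
Condition 1 (no descendant of EmailOpen in the set): holds — descendants of EmailOpen are {BrandLoyalty, Conversion}; none are in {StoreType}.
Condition 2 (every backdoor path blocked by {StoreType}):
  P1: blocked at chain node StoreType ∈ conditioning set.
  P2: open — no interior node is in the conditioning set.
{StoreType} does not satisfy the backdoor criterion.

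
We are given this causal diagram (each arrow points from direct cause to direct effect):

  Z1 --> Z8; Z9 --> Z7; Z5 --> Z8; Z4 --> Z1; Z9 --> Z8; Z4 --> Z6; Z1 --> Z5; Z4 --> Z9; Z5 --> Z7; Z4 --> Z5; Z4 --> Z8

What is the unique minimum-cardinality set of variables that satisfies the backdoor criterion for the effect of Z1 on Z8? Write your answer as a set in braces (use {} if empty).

{Z4}

Variables eligible for adjustment (non-descendants of Z1, excluding Z1 and Z8): {Z4, Z6, Z9}.
Backdoor paths from Z1 to Z8:
  P1: Z1 <- Z4 -> Z5 -> Z7 <- Z9 -> Z8
  P2: Z1 <- Z4 -> Z5 -> Z8
  P3: Z1 <- Z4 -> Z9 -> Z7 <- Z5 -> Z8
  P4: Z1 <- Z4 -> Z9 -> Z8
  P5: Z1 <- Z4 -> Z8
The empty set is not sufficient: P2 (Z1 <- Z4 -> Z5 -> Z8) has no collider blocking it and no conditioned non-collider, so it is open.
Try {Z4}:
  P1: blocked at fork node Z4 ∈ conditioning set.
  P2: blocked at fork node Z4 ∈ conditioning set.
  P3: blocked at fork node Z4 ∈ conditioning set.
  P4: blocked at fork node Z4 ∈ conditioning set.
  P5: blocked at fork node Z4 ∈ conditioning set.
{Z4} contains no descendant of Z1 and blocks every backdoor path.
No other singleton works — e.g. {Z9} leaves P2 open — so {Z4} is the unique smallest valid adjustment set.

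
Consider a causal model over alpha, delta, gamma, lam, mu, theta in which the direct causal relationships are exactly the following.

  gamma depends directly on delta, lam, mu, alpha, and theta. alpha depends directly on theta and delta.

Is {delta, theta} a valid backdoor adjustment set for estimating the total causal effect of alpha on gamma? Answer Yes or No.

Yes

Backdoor paths from alpha to gamma (paths whose first edge points into alpha):
  P1: alpha <- delta -> gamma
  P2: alpha <- theta -> gamma
Condition 1 (no descendant of alpha in the set): holds — descendants of alpha are {gamma}; none are in {delta, theta}.
Condition 2 (every backdoor path blocked by {delta, theta}):
  P1: blocked at fork node delta ∈ conditioning set.
  P2: blocked at fork node theta ∈ conditioning set.
{delta, theta} satisfies the backdoor criterion.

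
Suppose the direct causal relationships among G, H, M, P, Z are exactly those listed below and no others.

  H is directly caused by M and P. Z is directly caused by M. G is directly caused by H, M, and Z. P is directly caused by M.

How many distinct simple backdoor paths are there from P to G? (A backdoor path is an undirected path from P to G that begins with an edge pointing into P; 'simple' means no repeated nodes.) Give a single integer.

A backdoor path from P to G is any simple undirected path whose first edge points into P (i.e. leaves P via a parent).
Parents of P: {M}.
Enumerating:
  P1: P <- M -> Z -> G
  P2: P <- M -> H -> G
  P3: P <- M -> G
That exhausts the simple backdoor paths. Count: 3.

3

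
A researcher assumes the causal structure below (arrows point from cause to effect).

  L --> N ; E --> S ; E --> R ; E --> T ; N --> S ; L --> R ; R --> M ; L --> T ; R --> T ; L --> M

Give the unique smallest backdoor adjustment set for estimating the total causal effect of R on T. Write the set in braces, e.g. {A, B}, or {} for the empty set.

Variables eligible for adjustment (non-descendants of R, excluding R and T): {E, L, N, S}.
Backdoor paths from R to T:
  P1: R <- E -> T
  P2: R <- E -> S <- N <- L -> T
  P3: R <- L -> T
  P4: R <- L -> N -> S <- E -> T
The empty set is not sufficient: P1 (R <- E -> T) has no collider blocking it and no conditioned non-collider, so it is open.
Try {E, L}:
  P1: blocked at fork node E ∈ conditioning set.
  P2: blocked at fork node E ∈ conditioning set.
  P3: blocked at fork node L ∈ conditioning set.
  P4: blocked at fork node L ∈ conditioning set.
{E, L} contains no descendant of R and blocks every backdoor path.
Every element of {E, L} is needed (dropping E leaves P1 open; dropping L leaves P3 open), so no proper subset is valid.
Among all size-2 subsets of the eligible variables, only {E, L} blocks every backdoor path, so it is the unique smallest valid adjustment set.

{E, L}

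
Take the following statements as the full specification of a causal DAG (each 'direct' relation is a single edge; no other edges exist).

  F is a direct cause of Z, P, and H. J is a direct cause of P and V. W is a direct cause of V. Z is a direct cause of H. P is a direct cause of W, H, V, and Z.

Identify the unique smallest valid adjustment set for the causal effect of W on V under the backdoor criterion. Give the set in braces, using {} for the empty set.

{P}

Variables eligible for adjustment (non-descendants of W, excluding W and V): {F, H, J, P, Z}.
Backdoor paths from W to V:
  P1: W <- P <- J -> V
  P2: W <- P -> V
The empty set is not sufficient: P1 (W <- P <- J -> V) has no collider blocking it and no conditioned non-collider, so it is open.
Try {P}:
  P1: blocked at chain node P ∈ conditioning set.
  P2: blocked at fork node P ∈ conditioning set.
{P} contains no descendant of W and blocks every backdoor path.
No other singleton works — e.g. {F} leaves P1 open — so {P} is the unique smallest valid adjustment set.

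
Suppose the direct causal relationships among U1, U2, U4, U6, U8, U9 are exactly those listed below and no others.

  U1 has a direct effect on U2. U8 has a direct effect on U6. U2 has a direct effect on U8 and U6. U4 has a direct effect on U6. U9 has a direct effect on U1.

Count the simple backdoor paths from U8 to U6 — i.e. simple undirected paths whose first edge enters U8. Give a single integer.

1

A backdoor path from U8 to U6 is any simple undirected path whose first edge points into U8 (i.e. leaves U8 via a parent).
Parents of U8: {U2}.
Enumerating:
  P1: U8 <- U2 -> U6
That exhausts the simple backdoor paths. Count: 1.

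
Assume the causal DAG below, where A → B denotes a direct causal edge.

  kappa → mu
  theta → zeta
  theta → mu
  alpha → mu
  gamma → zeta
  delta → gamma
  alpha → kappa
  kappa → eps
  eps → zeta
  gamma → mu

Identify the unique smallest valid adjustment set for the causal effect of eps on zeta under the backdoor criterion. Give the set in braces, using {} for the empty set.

Variables eligible for adjustment (non-descendants of eps, excluding eps and zeta): {alpha, delta, gamma, kappa, mu, theta}.
Backdoor paths from eps to zeta:
  P1: eps <- kappa <- alpha -> mu <- theta -> zeta
  P2: eps <- kappa <- alpha -> mu <- gamma -> zeta
  P3: eps <- kappa -> mu <- theta -> zeta
  P4: eps <- kappa -> mu <- gamma -> zeta
Each backdoor path contains an unconditioned collider, so every path is already blocked with the empty conditioning set:
  P1: blocked at collider mu (neither it nor any descendant is in the conditioning set).
  P2: blocked at collider mu (neither it nor any descendant is in the conditioning set).
  P3: blocked at collider mu (neither it nor any descendant is in the conditioning set).
  P4: blocked at collider mu (neither it nor any descendant is in the conditioning set).
The empty set is therefore the unique smallest valid set.

{}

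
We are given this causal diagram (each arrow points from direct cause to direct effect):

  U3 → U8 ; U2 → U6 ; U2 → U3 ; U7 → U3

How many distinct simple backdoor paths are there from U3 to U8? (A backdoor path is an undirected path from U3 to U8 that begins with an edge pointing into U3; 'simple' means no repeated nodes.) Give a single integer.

A backdoor path from U3 to U8 is any simple undirected path whose first edge points into U3 (i.e. leaves U3 via a parent).
Parents of U3: {U2, U7}.
No simple path from any parent of U3 reaches U8 without revisiting U3, so there are no backdoor paths.

0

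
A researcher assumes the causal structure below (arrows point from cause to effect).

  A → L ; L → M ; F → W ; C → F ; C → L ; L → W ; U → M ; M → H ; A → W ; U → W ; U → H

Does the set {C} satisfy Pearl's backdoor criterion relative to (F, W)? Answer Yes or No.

Yes

Backdoor paths from F to W (paths whose first edge points into F):
  P1: F <- C -> L <- A -> W
  P2: F <- C -> L -> W
  P3: F <- C -> L -> M <- U -> W
  P4: F <- C -> L -> M -> H <- U -> W
Condition 1 (no descendant of F in the set): holds — descendants of F are {W}; none are in {C}.
Condition 2 (every backdoor path blocked by {C}):
  P1: blocked at fork node C ∈ conditioning set.
  P2: blocked at fork node C ∈ conditioning set.
  P3: blocked at fork node C ∈ conditioning set.
  P4: blocked at fork node C ∈ conditioning set.
{C} satisfies the backdoor criterion.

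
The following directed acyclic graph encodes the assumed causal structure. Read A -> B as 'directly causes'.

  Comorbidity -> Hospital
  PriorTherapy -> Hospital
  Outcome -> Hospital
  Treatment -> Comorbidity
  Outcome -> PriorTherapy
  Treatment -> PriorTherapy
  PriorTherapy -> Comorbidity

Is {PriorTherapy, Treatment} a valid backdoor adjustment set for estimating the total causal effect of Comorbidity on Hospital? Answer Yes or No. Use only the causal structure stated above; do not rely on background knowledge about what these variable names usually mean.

Backdoor paths from Comorbidity to Hospital (paths whose first edge points into Comorbidity):
  P1: Comorbidity <- Treatment -> PriorTherapy <- Outcome -> Hospital
  P2: Comorbidity <- Treatment -> PriorTherapy -> Hospital
  P3: Comorbidity <- PriorTherapy <- Outcome -> Hospital
  P4: Comorbidity <- PriorTherapy -> Hospital
Condition 1 (no descendant of Comorbidity in the set): holds — descendants of Comorbidity are {Hospital}; none are in {PriorTherapy, Treatment}.
Condition 2 (every backdoor path blocked by {PriorTherapy, Treatment}):
  P1: blocked at fork node Treatment ∈ conditioning set.
  P2: blocked at fork node Treatment ∈ conditioning set.
  P3: blocked at chain node PriorTherapy ∈ conditioning set.
  P4: blocked at fork node PriorTherapy ∈ conditioning set.
{PriorTherapy, Treatment} satisfies the backdoor criterion.

Yes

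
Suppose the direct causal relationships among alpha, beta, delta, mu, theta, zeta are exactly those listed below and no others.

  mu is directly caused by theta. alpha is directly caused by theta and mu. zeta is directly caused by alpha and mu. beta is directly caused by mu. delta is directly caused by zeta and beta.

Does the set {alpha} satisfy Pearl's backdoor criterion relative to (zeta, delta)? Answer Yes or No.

Backdoor paths from zeta to delta (paths whose first edge points into zeta):
  P1: zeta <- mu -> beta -> delta
  P2: zeta <- alpha <- theta -> mu -> beta -> delta
  P3: zeta <- alpha <- mu -> beta -> delta
Condition 1 (no descendant of zeta in the set): holds — descendants of zeta are {delta}; none are in {alpha}.
Condition 2 (every backdoor path blocked by {alpha}):
  P1: open — no interior node is in the conditioning set.
  P2: blocked at chain node alpha ∈ conditioning set.
  P3: blocked at chain node alpha ∈ conditioning set.
{alpha} does not satisfy the backdoor criterion.

No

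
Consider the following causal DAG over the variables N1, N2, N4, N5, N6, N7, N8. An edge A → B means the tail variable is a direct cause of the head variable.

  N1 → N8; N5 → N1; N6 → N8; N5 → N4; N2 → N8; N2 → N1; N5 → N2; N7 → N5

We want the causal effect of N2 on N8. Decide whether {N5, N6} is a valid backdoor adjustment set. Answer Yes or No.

Backdoor paths from N2 to N8 (paths whose first edge points into N2):
  P1: N2 <- N5 -> N1 -> N8
Condition 1 (no descendant of N2 in the set): holds — descendants of N2 are {N1, N8}; none are in {N5, N6}.
Condition 2 (every backdoor path blocked by {N5, N6}):
  P1: blocked at fork node N5 ∈ conditioning set.
{N5, N6} satisfies the backdoor criterion.

Yes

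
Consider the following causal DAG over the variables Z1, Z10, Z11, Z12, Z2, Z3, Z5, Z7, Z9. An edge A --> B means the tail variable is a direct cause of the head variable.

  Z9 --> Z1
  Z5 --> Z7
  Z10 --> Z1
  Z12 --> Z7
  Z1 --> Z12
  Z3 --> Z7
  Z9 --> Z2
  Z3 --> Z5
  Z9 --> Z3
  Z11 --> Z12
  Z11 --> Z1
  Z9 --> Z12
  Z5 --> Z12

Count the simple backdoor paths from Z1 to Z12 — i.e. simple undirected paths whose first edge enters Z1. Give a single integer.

6

A backdoor path from Z1 to Z12 is any simple undirected path whose first edge points into Z1 (i.e. leaves Z1 via a parent).
Parents of Z1: {Z10, Z11, Z9}.
Enumerating:
  P1: Z1 <- Z9 -> Z3 -> Z5 -> Z12
  P2: Z1 <- Z9 -> Z3 -> Z5 -> Z7 <- Z12
  P3: Z1 <- Z9 -> Z3 -> Z7 <- Z5 -> Z12
  P4: Z1 <- Z9 -> Z3 -> Z7 <- Z12
  P5: Z1 <- Z9 -> Z12
  P6: Z1 <- Z11 -> Z12
That exhausts the simple backdoor paths. Count: 6.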